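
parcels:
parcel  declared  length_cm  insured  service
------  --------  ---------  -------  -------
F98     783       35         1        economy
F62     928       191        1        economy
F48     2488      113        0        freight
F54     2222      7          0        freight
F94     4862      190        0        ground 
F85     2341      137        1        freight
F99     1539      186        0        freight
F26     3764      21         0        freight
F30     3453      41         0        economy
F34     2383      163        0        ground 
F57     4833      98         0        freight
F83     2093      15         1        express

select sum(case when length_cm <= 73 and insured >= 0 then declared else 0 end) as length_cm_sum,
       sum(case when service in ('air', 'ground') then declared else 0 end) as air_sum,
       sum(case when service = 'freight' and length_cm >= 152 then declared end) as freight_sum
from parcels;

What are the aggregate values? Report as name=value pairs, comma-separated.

length_cm_sum=12315, air_sum=7245, freight_sum=1539

[length_cm_sum: length_cm <= 73 and insured >= 0]
parcel=F98: ✓ → 783
parcel=F62: ✗
parcel=F48: ✗
parcel=F54: ✓ → 2222
parcel=F94: ✗
parcel=F85: ✗
parcel=F99: ✗
parcel=F26: ✓ → 3764
parcel=F30: ✓ → 3453
parcel=F34: ✗
parcel=F57: ✗
parcel=F83: ✓ → 2093
length_cm_sum = 783 + 2222 + 3764 + 3453 + 2093 = 12315
—
[air_sum: service in ('air', 'ground')]
parcel=F98: ✗
parcel=F62: ✗
parcel=F48: ✗
parcel=F54: ✗
parcel=F94: ✓ → 4862
parcel=F85: ✗
parcel=F99: ✗
parcel=F26: ✗
parcel=F30: ✗
parcel=F34: ✓ → 2383
parcel=F57: ✗
parcel=F83: ✗
air_sum = 4862 + 2383 = 7245
—
[freight_sum: service = 'freight' and length_cm >= 152]
parcel=F98: ✗
parcel=F62: ✗
parcel=F48: ✗
parcel=F54: ✗
parcel=F94: ✗
parcel=F85: ✗
parcel=F99: ✓ → 1539
parcel=F26: ✗
parcel=F30: ✗
parcel=F34: ✗
parcel=F57: ✗
parcel=F83: ✗
freight_sum = 1539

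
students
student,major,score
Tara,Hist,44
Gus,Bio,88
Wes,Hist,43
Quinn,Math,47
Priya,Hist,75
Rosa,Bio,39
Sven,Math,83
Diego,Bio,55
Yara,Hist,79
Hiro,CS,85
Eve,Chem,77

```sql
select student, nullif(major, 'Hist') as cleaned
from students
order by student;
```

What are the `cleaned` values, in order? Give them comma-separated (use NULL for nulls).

Bio, Chem, Bio, CS, NULL, Math, Bio, Math, NULL, NULL, NULL

student=Diego: major=Bio vs Hist: differ → Bio
student=Eve: major=Chem vs Hist: differ → Chem
student=Gus: major=Bio vs Hist: differ → Bio
student=Hiro: major=CS vs Hist: differ → CS
student=Priya: major=Hist vs Hist: equal → NULL
student=Quinn: major=Math vs Hist: differ → Math
student=Rosa: major=Bio vs Hist: differ → Bio
student=Sven: major=Math vs Hist: differ → Math
student=Tara: major=Hist vs Hist: equal → NULL
student=Wes: major=Hist vs Hist: equal → NULL
student=Yara: major=Hist vs Hist: equal → NULL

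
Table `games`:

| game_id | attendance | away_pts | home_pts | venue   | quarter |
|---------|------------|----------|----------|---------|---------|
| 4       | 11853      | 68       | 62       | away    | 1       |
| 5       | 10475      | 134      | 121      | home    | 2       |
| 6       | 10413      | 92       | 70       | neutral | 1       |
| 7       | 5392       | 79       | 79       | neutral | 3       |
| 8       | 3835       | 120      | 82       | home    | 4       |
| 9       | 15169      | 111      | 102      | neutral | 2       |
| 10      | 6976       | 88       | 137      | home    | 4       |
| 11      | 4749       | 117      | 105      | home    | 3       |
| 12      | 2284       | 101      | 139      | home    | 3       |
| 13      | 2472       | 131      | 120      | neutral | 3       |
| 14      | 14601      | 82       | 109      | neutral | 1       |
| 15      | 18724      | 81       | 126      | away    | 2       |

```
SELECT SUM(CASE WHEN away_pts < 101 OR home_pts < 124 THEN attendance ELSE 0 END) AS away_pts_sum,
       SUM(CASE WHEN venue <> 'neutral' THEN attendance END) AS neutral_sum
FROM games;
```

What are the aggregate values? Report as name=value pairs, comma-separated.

away_pts_sum=104659, neutral_sum=58896

[away_pts_sum: away_pts < 101 OR home_pts < 124]
game_id=4: ✓ → 11853
game_id=5: ✓ → 10475
game_id=6: ✓ → 10413
game_id=7: ✓ → 5392
game_id=8: ✓ → 3835
game_id=9: ✓ → 15169
game_id=10: ✓ → 6976
game_id=11: ✓ → 4749
game_id=12: ✗
game_id=13: ✓ → 2472
game_id=14: ✓ → 14601
game_id=15: ✓ → 18724
away_pts_sum = 11853 + 10475 + 10413 + 5392 + 3835 + 15169 + 6976 + 4749 + 2472 + 14601 + 18724 = 104659
—
[neutral_sum: venue <> 'neutral']
game_id=4: ✓ → 11853
game_id=5: ✓ → 10475
game_id=6: ✗
game_id=7: ✗
game_id=8: ✓ → 3835
game_id=9: ✗
game_id=10: ✓ → 6976
game_id=11: ✓ → 4749
game_id=12: ✓ → 2284
game_id=13: ✗
game_id=14: ✗
game_id=15: ✓ → 18724
neutral_sum = 11853 + 10475 + 3835 + 6976 + 4749 + 2284 + 18724 = 58896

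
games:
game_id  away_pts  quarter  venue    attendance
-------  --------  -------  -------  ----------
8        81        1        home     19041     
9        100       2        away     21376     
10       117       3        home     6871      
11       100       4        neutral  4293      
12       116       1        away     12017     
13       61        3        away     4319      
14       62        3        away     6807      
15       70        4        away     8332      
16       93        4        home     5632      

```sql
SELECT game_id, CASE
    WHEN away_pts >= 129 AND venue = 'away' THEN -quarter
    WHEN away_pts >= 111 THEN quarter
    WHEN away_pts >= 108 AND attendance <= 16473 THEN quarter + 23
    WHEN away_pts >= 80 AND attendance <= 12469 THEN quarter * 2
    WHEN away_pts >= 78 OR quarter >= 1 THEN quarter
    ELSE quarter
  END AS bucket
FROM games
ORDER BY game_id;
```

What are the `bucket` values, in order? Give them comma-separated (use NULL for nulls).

1, 2, 3, 8, 1, 3, 3, 4, 8

game_id=8: away_pts >= 78 OR quarter >= 1 → 1
game_id=9: away_pts >= 78 OR quarter >= 1 → 2
game_id=10: away_pts >= 111 → 3
game_id=11: away_pts >= 80 AND attendance <= 12469 → 8
game_id=12: away_pts >= 111 → 1
game_id=13: away_pts >= 78 OR quarter >= 1 → 3
game_id=14: away_pts >= 78 OR quarter >= 1 → 3
game_id=15: away_pts >= 78 OR quarter >= 1 → 4
game_id=16: away_pts >= 80 AND attendance <= 12469 → 8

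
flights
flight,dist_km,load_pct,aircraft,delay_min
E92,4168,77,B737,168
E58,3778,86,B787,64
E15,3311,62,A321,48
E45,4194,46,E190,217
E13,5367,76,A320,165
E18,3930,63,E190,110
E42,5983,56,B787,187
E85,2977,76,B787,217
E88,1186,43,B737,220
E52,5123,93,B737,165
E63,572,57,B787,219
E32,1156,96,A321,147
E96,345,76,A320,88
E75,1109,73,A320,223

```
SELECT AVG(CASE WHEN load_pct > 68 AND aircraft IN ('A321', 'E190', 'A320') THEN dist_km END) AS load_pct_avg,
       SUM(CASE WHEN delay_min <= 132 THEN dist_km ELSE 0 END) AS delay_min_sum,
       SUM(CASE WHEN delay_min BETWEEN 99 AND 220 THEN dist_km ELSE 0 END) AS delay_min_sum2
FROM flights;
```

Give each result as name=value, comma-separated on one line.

load_pct_avg=1994.25, delay_min_sum=11364, delay_min_sum2=34656

[load_pct_avg: load_pct > 68 AND aircraft IN ('A321', 'E190', 'A320')]
flight=E92: ✗
flight=E58: ✗
flight=E15: ✗
flight=E45: ✗
flight=E13: ✓ → 5367
flight=E18: ✗
flight=E42: ✗
flight=E85: ✗
flight=E88: ✗
flight=E52: ✗
flight=E63: ✗
flight=E32: ✓ → 1156
flight=E96: ✓ → 345
flight=E75: ✓ → 1109
load_pct_avg = (5367 + 1156 + 345 + 1109) / 4 = 1994.25
—
[delay_min_sum: delay_min <= 132]
flight=E92: ✗
flight=E58: ✓ → 3778
flight=E15: ✓ → 3311
flight=E45: ✗
flight=E13: ✗
flight=E18: ✓ → 3930
flight=E42: ✗
flight=E85: ✗
flight=E88: ✗
flight=E52: ✗
flight=E63: ✗
flight=E32: ✗
flight=E96: ✓ → 345
flight=E75: ✗
delay_min_sum = 3778 + 3311 + 3930 + 345 = 11364
—
[delay_min_sum2: delay_min BETWEEN 99 AND 220]
flight=E92: ✓ → 4168
flight=E58: ✗
flight=E15: ✗
flight=E45: ✓ → 4194
flight=E13: ✓ → 5367
flight=E18: ✓ → 3930
flight=E42: ✓ → 5983
flight=E85: ✓ → 2977
flight=E88: ✓ → 1186
flight=E52: ✓ → 5123
flight=E63: ✓ → 572
flight=E32: ✓ → 1156
flight=E96: ✗
flight=E75: ✗
delay_min_sum2 = 4168 + 4194 + 5367 + 3930 + 5983 + 2977 + 1186 + 5123 + 572 + 1156 = 34656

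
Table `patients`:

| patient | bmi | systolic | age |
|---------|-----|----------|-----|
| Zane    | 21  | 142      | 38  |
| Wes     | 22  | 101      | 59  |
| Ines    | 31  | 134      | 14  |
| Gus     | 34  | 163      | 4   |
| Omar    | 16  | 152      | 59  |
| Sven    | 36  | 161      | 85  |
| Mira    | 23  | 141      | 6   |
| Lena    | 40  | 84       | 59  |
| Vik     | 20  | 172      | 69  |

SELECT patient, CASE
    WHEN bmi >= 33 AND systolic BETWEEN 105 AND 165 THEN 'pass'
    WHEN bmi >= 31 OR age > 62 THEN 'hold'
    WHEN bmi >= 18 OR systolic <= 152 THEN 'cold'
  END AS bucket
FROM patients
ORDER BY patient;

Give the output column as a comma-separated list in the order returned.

patient=Gus: bmi >= 33 AND systolic BETWEEN 105 AND 165 → pass
patient=Ines: bmi >= 31 OR age > 62 → hold
patient=Lena: bmi >= 31 OR age > 62 → hold
patient=Mira: bmi >= 18 OR systolic <= 152 → cold
patient=Omar: bmi >= 18 OR systolic <= 152 → cold
patient=Sven: bmi >= 33 AND systolic BETWEEN 105 AND 165 → pass
patient=Vik: bmi >= 31 OR age > 62 → hold
patient=Wes: bmi >= 18 OR systolic <= 152 → cold
patient=Zane: bmi >= 18 OR systolic <= 152 → cold

pass, hold, hold, cold, cold, pass, hold, cold, cold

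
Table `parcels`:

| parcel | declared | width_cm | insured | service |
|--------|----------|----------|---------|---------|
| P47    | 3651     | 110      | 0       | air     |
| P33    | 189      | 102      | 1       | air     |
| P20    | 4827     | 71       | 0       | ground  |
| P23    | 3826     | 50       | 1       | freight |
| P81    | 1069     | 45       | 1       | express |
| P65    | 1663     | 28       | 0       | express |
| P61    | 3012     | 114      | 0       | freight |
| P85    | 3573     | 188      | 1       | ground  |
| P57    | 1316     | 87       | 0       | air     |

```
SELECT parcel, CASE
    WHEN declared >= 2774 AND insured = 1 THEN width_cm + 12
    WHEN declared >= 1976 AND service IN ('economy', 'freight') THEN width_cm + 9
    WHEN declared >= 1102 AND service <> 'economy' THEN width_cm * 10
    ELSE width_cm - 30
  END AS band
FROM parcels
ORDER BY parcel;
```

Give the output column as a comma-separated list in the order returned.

710, 62, 72, 1100, 870, 123, 280, 15, 200

parcel=P20: declared >= 1102 AND service <> 'economy' → 710
parcel=P23: declared >= 2774 AND insured = 1 → 62
parcel=P33: ELSE → 72
parcel=P47: declared >= 1102 AND service <> 'economy' → 1100
parcel=P57: declared >= 1102 AND service <> 'economy' → 870
parcel=P61: declared >= 1976 AND service IN ('economy', 'freight') → 123
parcel=P65: declared >= 1102 AND service <> 'economy' → 280
parcel=P81: ELSE → 15
parcel=P85: declared >= 2774 AND insured = 1 → 200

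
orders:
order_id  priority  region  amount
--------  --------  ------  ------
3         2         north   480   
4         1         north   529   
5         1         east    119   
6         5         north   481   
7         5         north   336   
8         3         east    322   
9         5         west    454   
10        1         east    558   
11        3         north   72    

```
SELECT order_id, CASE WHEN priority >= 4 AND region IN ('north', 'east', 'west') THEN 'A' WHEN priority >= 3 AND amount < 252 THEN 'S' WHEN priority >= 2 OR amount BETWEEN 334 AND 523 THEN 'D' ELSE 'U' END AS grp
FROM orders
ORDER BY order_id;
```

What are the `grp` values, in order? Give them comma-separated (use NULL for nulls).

D, U, U, A, A, D, A, U, S

order_id=3: priority >= 2 OR amount BETWEEN 334 AND 523 → D
order_id=4: ELSE → U
order_id=5: ELSE → U
order_id=6: priority >= 4 AND region IN ('north', 'east', 'west') → A
order_id=7: priority >= 4 AND region IN ('north', 'east', 'west') → A
order_id=8: priority >= 2 OR amount BETWEEN 334 AND 523 → D
order_id=9: priority >= 4 AND region IN ('north', 'east', 'west') → A
order_id=10: ELSE → U
order_id=11: priority >= 3 AND amount < 252 → S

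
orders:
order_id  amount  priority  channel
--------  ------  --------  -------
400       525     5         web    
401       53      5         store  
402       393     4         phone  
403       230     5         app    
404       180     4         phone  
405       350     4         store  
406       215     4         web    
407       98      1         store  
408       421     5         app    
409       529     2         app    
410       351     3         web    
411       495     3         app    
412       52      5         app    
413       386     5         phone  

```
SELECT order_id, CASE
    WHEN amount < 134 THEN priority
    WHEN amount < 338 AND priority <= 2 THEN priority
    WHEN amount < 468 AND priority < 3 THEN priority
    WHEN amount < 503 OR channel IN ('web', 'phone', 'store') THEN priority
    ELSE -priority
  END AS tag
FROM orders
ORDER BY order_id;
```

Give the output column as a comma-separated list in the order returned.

5, 5, 4, 5, 4, 4, 4, 1, 5, -2, 3, 3, 5, 5

order_id=400: amount < 503 OR channel IN ('web', 'phone', 'store') → 5
order_id=401: amount < 134 → 5
order_id=402: amount < 503 OR channel IN ('web', 'phone', 'store') → 4
order_id=403: amount < 503 OR channel IN ('web', 'phone', 'store') → 5
order_id=404: amount < 503 OR channel IN ('web', 'phone', 'store') → 4
order_id=405: amount < 503 OR channel IN ('web', 'phone', 'store') → 4
order_id=406: amount < 503 OR channel IN ('web', 'phone', 'store') → 4
order_id=407: amount < 134 → 1
order_id=408: amount < 503 OR channel IN ('web', 'phone', 'store') → 5
order_id=409: ELSE → -2
order_id=410: amount < 503 OR channel IN ('web', 'phone', 'store') → 3
order_id=411: amount < 503 OR channel IN ('web', 'phone', 'store') → 3
order_id=412: amount < 134 → 5
order_id=413: amount < 503 OR channel IN ('web', 'phone', 'store') → 5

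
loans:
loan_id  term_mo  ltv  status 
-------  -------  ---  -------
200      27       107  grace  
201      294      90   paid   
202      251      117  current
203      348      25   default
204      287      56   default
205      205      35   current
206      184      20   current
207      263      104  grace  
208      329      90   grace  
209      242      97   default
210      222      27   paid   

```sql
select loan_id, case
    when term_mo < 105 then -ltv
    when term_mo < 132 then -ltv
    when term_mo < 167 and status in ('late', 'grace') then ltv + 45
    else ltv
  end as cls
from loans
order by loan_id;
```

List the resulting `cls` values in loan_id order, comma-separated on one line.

loan_id=200: term_mo < 105 → -107
loan_id=201: ELSE → 90
loan_id=202: ELSE → 117
loan_id=203: ELSE → 25
loan_id=204: ELSE → 56
loan_id=205: ELSE → 35
loan_id=206: ELSE → 20
loan_id=207: ELSE → 104
loan_id=208: ELSE → 90
loan_id=209: ELSE → 97
loan_id=210: ELSE → 27

-107, 90, 117, 25, 56, 35, 20, 104, 90, 97, 27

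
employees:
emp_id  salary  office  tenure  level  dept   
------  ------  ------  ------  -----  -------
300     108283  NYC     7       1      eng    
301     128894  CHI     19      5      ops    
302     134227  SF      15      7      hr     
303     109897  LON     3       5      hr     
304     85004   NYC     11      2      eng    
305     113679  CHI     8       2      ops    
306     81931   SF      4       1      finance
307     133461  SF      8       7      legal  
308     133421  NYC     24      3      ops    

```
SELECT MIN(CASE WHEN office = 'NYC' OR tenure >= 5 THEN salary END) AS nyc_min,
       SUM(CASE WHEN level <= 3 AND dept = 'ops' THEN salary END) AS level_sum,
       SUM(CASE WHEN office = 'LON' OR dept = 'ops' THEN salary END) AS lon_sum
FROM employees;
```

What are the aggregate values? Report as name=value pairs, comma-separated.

[nyc_min: office = 'NYC' OR tenure >= 5]
emp_id=300: ✓ → 108283
emp_id=301: ✓ → 128894
emp_id=302: ✓ → 134227
emp_id=303: ✗
emp_id=304: ✓ → 85004
emp_id=305: ✓ → 113679
emp_id=306: ✗
emp_id=307: ✓ → 133461
emp_id=308: ✓ → 133421
nyc_min = MIN(108283, 128894, 134227, 85004, 113679, 133461, 133421) = 85004
—
[level_sum: level <= 3 AND dept = 'ops']
emp_id=300: ✗
emp_id=301: ✗
emp_id=302: ✗
emp_id=303: ✗
emp_id=304: ✗
emp_id=305: ✓ → 113679
emp_id=306: ✗
emp_id=307: ✗
emp_id=308: ✓ → 133421
level_sum = 113679 + 133421 = 247100
—
[lon_sum: office = 'LON' OR dept = 'ops']
emp_id=300: ✗
emp_id=301: ✓ → 128894
emp_id=302: ✗
emp_id=303: ✓ → 109897
emp_id=304: ✗
emp_id=305: ✓ → 113679
emp_id=306: ✗
emp_id=307: ✗
emp_id=308: ✓ → 133421
lon_sum = 128894 + 109897 + 113679 + 133421 = 485891

nyc_min=85004, level_sum=247100, lon_sum=485891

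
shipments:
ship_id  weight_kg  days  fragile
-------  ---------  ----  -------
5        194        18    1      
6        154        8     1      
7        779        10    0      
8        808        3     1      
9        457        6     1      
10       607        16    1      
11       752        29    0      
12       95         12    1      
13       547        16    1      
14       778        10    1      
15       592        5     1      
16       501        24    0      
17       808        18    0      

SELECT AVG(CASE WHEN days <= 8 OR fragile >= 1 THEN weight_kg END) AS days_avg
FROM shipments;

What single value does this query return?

470.2222222222

ship_id=5: ✓ → 194
ship_id=6: ✓ → 154
ship_id=7: ✗
ship_id=8: ✓ → 808
ship_id=9: ✓ → 457
ship_id=10: ✓ → 607
ship_id=11: ✗
ship_id=12: ✓ → 95
ship_id=13: ✓ → 547
ship_id=14: ✓ → 778
ship_id=15: ✓ → 592
ship_id=16: ✗
ship_id=17: ✗
days_avg = (194 + 154 + 808 + 457 + 607 + 95 + 547 + 778 + 592) / 9 = 470.2222222222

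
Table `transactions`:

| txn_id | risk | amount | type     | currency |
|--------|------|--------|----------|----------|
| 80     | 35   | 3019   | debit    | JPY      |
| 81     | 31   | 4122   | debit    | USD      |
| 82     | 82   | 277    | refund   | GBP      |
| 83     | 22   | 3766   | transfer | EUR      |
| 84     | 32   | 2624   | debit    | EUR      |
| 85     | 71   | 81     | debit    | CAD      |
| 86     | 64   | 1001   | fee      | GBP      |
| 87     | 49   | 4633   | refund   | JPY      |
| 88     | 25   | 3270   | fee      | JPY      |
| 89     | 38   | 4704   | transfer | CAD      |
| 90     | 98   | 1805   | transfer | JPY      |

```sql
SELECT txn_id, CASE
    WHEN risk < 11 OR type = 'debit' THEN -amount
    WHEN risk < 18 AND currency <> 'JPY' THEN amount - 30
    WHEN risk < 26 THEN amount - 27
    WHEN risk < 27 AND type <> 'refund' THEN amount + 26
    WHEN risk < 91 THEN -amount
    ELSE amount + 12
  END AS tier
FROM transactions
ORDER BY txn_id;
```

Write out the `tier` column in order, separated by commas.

-3019, -4122, -277, 3739, -2624, -81, -1001, -4633, 3243, -4704, 1817

txn_id=80: risk < 11 OR type = 'debit' → -3019
txn_id=81: risk < 11 OR type = 'debit' → -4122
txn_id=82: risk < 91 → -277
txn_id=83: risk < 26 → 3739
txn_id=84: risk < 11 OR type = 'debit' → -2624
txn_id=85: risk < 11 OR type = 'debit' → -81
txn_id=86: risk < 91 → -1001
txn_id=87: risk < 91 → -4633
txn_id=88: risk < 26 → 3243
txn_id=89: risk < 91 → -4704
txn_id=90: ELSE → 1817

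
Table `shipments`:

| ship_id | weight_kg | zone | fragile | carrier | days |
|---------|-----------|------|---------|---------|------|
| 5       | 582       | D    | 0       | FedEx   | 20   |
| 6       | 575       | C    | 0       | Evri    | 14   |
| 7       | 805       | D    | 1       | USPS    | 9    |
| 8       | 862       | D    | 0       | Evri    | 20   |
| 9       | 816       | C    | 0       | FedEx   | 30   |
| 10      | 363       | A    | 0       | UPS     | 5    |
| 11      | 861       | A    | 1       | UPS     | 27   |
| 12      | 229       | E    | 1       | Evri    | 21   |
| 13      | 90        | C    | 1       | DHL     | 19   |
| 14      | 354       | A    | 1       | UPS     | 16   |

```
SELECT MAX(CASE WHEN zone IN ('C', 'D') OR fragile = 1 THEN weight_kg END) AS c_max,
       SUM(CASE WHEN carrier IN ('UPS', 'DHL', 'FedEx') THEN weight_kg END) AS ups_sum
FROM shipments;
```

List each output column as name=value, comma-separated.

c_max=862, ups_sum=3066

[c_max: zone IN ('C', 'D') OR fragile = 1]
ship_id=5: ✓ → 582
ship_id=6: ✓ → 575
ship_id=7: ✓ → 805
ship_id=8: ✓ → 862
ship_id=9: ✓ → 816
ship_id=10: ✗
ship_id=11: ✓ → 861
ship_id=12: ✓ → 229
ship_id=13: ✓ → 90
ship_id=14: ✓ → 354
c_max = MAX(582, 575, 805, 862, 816, 861, 229, 90, 354) = 862
—
[ups_sum: carrier IN ('UPS', 'DHL', 'FedEx')]
ship_id=5: ✓ → 582
ship_id=6: ✗
ship_id=7: ✗
ship_id=8: ✗
ship_id=9: ✓ → 816
ship_id=10: ✓ → 363
ship_id=11: ✓ → 861
ship_id=12: ✗
ship_id=13: ✓ → 90
ship_id=14: ✓ → 354
ups_sum = 582 + 816 + 363 + 861 + 90 + 354 = 3066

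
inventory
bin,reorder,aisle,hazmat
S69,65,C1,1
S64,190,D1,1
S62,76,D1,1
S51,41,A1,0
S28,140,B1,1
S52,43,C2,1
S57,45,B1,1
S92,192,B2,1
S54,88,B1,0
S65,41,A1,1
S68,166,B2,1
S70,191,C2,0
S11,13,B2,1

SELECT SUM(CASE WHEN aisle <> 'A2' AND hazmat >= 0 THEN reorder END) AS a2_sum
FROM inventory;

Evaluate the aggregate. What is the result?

bin=S69: ✓ → 65
bin=S64: ✓ → 190
bin=S62: ✓ → 76
bin=S51: ✓ → 41
bin=S28: ✓ → 140
bin=S52: ✓ → 43
bin=S57: ✓ → 45
bin=S92: ✓ → 192
bin=S54: ✓ → 88
bin=S65: ✓ → 41
bin=S68: ✓ → 166
bin=S70: ✓ → 191
bin=S11: ✓ → 13
a2_sum = 65 + 190 + 76 + 41 + 140 + 43 + 45 + 192 + 88 + 41 + 166 + 191 + 13 = 1291

1291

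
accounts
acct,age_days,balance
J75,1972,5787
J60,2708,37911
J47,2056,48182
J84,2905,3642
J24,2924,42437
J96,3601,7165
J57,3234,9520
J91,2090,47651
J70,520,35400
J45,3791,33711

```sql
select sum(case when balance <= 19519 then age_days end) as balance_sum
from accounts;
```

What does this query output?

11712

acct=J75: ✓ → 1972
acct=J60: ✗
acct=J47: ✗
acct=J84: ✓ → 2905
acct=J24: ✗
acct=J96: ✓ → 3601
acct=J57: ✓ → 3234
acct=J91: ✗
acct=J70: ✗
acct=J45: ✗
balance_sum = 1972 + 2905 + 3601 + 3234 = 11712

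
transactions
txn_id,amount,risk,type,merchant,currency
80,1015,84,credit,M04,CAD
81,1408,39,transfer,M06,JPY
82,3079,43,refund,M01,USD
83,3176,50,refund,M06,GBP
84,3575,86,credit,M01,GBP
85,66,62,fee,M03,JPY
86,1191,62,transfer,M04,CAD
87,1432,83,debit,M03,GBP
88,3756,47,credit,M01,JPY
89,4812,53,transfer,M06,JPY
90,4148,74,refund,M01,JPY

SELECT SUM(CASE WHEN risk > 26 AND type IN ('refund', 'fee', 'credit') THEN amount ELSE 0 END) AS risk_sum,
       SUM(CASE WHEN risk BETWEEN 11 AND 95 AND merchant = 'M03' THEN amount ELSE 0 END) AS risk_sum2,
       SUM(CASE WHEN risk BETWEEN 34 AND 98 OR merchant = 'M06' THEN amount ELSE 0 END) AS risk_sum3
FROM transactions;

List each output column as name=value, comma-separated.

[risk_sum: risk > 26 AND type IN ('refund', 'fee', 'credit')]
txn_id=80: ✓ → 1015
txn_id=81: ✗
txn_id=82: ✓ → 3079
txn_id=83: ✓ → 3176
txn_id=84: ✓ → 3575
txn_id=85: ✓ → 66
txn_id=86: ✗
txn_id=87: ✗
txn_id=88: ✓ → 3756
txn_id=89: ✗
txn_id=90: ✓ → 4148
risk_sum = 1015 + 3079 + 3176 + 3575 + 66 + 3756 + 4148 = 18815
—
[risk_sum2: risk BETWEEN 11 AND 95 AND merchant = 'M03']
txn_id=80: ✗
txn_id=81: ✗
txn_id=82: ✗
txn_id=83: ✗
txn_id=84: ✗
txn_id=85: ✓ → 66
txn_id=86: ✗
txn_id=87: ✓ → 1432
txn_id=88: ✗
txn_id=89: ✗
txn_id=90: ✗
risk_sum2 = 66 + 1432 = 1498
—
[risk_sum3: risk BETWEEN 34 AND 98 OR merchant = 'M06']
txn_id=80: ✓ → 1015
txn_id=81: ✓ → 1408
txn_id=82: ✓ → 3079
txn_id=83: ✓ → 3176
txn_id=84: ✓ → 3575
txn_id=85: ✓ → 66
txn_id=86: ✓ → 1191
txn_id=87: ✓ → 1432
txn_id=88: ✓ → 3756
txn_id=89: ✓ → 4812
txn_id=90: ✓ → 4148
risk_sum3 = 1015 + 1408 + 3079 + 3176 + 3575 + 66 + 1191 + 1432 + 3756 + 4812 + 4148 = 27658

risk_sum=18815, risk_sum2=1498, risk_sum3=27658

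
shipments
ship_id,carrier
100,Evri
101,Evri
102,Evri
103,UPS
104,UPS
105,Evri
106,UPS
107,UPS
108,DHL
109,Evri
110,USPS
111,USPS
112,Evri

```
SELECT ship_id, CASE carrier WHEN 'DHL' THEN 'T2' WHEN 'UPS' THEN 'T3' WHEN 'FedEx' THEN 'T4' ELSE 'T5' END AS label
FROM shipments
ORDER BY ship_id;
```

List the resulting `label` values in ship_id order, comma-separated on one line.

T5, T5, T5, T3, T3, T5, T3, T3, T2, T5, T5, T5, T5

ship_id=100: ELSE → T5
ship_id=101: ELSE → T5
ship_id=102: ELSE → T5
ship_id=103: carrier='UPS' → T3
ship_id=104: carrier='UPS' → T3
ship_id=105: ELSE → T5
ship_id=106: carrier='UPS' → T3
ship_id=107: carrier='UPS' → T3
ship_id=108: carrier='DHL' → T2
ship_id=109: ELSE → T5
ship_id=110: ELSE → T5
ship_id=111: ELSE → T5
ship_id=112: ELSE → T5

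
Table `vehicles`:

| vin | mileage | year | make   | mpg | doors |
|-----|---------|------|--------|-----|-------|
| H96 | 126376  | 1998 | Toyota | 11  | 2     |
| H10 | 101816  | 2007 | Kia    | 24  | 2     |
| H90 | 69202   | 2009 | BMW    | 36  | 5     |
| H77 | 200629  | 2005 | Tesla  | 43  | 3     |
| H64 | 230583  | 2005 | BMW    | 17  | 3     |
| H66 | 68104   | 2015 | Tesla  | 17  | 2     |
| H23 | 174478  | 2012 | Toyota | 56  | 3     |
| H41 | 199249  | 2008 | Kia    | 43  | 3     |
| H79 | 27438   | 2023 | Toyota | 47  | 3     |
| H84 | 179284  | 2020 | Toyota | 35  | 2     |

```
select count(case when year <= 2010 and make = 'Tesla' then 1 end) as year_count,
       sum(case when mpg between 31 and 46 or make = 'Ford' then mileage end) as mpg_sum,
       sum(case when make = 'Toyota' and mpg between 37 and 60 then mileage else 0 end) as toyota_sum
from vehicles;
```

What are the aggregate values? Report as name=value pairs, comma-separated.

year_count=1, mpg_sum=648364, toyota_sum=201916

[year_count: year <= 2010 and make = 'Tesla']
vin=H96: ✗
vin=H10: ✗
vin=H90: ✗
vin=H77: ✓ → 1
vin=H64: ✗
vin=H66: ✗
vin=H23: ✗
vin=H41: ✗
vin=H79: ✗
vin=H84: ✗
year_count = COUNT(1) = 1
—
[mpg_sum: mpg between 31 and 46 or make = 'Ford']
vin=H96: ✗
vin=H10: ✗
vin=H90: ✓ → 69202
vin=H77: ✓ → 200629
vin=H64: ✗
vin=H66: ✗
vin=H23: ✗
vin=H41: ✓ → 199249
vin=H79: ✗
vin=H84: ✓ → 179284
mpg_sum = 69202 + 200629 + 199249 + 179284 = 648364
—
[toyota_sum: make = 'Toyota' and mpg between 37 and 60]
vin=H96: ✗
vin=H10: ✗
vin=H90: ✗
vin=H77: ✗
vin=H64: ✗
vin=H66: ✗
vin=H23: ✓ → 174478
vin=H41: ✗
vin=H79: ✓ → 27438
vin=H84: ✗
toyota_sum = 174478 + 27438 = 201916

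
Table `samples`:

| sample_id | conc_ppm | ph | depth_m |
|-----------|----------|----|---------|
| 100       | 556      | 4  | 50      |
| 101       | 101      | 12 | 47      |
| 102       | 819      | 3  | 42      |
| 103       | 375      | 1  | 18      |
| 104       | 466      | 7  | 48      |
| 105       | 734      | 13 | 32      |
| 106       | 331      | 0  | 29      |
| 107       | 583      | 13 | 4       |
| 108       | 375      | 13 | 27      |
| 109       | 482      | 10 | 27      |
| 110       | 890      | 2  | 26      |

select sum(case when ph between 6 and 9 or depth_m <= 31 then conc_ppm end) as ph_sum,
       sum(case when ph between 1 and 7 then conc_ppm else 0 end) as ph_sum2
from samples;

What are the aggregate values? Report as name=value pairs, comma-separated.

ph_sum=3502, ph_sum2=3106

[ph_sum: ph between 6 and 9 or depth_m <= 31]
sample_id=100: ✗
sample_id=101: ✗
sample_id=102: ✗
sample_id=103: ✓ → 375
sample_id=104: ✓ → 466
sample_id=105: ✗
sample_id=106: ✓ → 331
sample_id=107: ✓ → 583
sample_id=108: ✓ → 375
sample_id=109: ✓ → 482
sample_id=110: ✓ → 890
ph_sum = 375 + 466 + 331 + 583 + 375 + 482 + 890 = 3502
—
[ph_sum2: ph between 1 and 7]
sample_id=100: ✓ → 556
sample_id=101: ✗
sample_id=102: ✓ → 819
sample_id=103: ✓ → 375
sample_id=104: ✓ → 466
sample_id=105: ✗
sample_id=106: ✗
sample_id=107: ✗
sample_id=108: ✗
sample_id=109: ✗
sample_id=110: ✓ → 890
ph_sum2 = 556 + 819 + 375 + 466 + 890 = 3106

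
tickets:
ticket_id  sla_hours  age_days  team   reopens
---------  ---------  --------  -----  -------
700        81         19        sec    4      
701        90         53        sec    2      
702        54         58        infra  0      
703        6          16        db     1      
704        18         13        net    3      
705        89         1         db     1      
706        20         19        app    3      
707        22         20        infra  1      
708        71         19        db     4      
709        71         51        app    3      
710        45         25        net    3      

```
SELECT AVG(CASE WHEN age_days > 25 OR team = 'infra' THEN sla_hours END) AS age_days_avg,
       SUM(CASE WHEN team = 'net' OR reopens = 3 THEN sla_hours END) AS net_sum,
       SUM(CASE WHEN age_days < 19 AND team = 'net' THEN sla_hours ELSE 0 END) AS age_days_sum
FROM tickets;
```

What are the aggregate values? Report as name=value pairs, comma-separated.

[age_days_avg: age_days > 25 OR team = 'infra']
ticket_id=700: ✗
ticket_id=701: ✓ → 90
ticket_id=702: ✓ → 54
ticket_id=703: ✗
ticket_id=704: ✗
ticket_id=705: ✗
ticket_id=706: ✗
ticket_id=707: ✓ → 22
ticket_id=708: ✗
ticket_id=709: ✓ → 71
ticket_id=710: ✗
age_days_avg = (90 + 54 + 22 + 71) / 4 = 59.25
—
[net_sum: team = 'net' OR reopens = 3]
ticket_id=700: ✗
ticket_id=701: ✗
ticket_id=702: ✗
ticket_id=703: ✗
ticket_id=704: ✓ → 18
ticket_id=705: ✗
ticket_id=706: ✓ → 20
ticket_id=707: ✗
ticket_id=708: ✗
ticket_id=709: ✓ → 71
ticket_id=710: ✓ → 45
net_sum = 18 + 20 + 71 + 45 = 154
—
[age_days_sum: age_days < 19 AND team = 'net']
ticket_id=700: ✗
ticket_id=701: ✗
ticket_id=702: ✗
ticket_id=703: ✗
ticket_id=704: ✓ → 18
ticket_id=705: ✗
ticket_id=706: ✗
ticket_id=707: ✗
ticket_id=708: ✗
ticket_id=709: ✗
ticket_id=710: ✗
age_days_sum = 18

age_days_avg=59.25, net_sum=154, age_days_sum=18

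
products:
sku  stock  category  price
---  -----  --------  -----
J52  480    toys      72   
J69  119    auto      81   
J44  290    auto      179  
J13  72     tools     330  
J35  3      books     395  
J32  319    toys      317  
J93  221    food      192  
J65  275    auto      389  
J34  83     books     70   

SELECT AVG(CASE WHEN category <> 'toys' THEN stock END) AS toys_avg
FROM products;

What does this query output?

sku=J52: ✗
sku=J69: ✓ → 119
sku=J44: ✓ → 290
sku=J13: ✓ → 72
sku=J35: ✓ → 3
sku=J32: ✗
sku=J93: ✓ → 221
sku=J65: ✓ → 275
sku=J34: ✓ → 83
toys_avg = (119 + 290 + 72 + 3 + 221 + 275 + 83) / 7 = 151.8571428571

151.8571428571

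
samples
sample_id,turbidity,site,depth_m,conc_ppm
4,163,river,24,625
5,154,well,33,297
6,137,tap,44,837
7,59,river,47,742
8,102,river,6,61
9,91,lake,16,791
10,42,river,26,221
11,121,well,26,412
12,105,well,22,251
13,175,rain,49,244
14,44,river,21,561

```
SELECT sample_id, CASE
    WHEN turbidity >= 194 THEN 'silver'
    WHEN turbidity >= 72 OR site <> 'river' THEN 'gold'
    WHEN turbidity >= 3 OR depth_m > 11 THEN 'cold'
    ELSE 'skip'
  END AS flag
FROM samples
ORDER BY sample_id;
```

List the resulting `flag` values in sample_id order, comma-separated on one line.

sample_id=4: turbidity >= 72 OR site <> 'river' → gold
sample_id=5: turbidity >= 72 OR site <> 'river' → gold
sample_id=6: turbidity >= 72 OR site <> 'river' → gold
sample_id=7: turbidity >= 3 OR depth_m > 11 → cold
sample_id=8: turbidity >= 72 OR site <> 'river' → gold
sample_id=9: turbidity >= 72 OR site <> 'river' → gold
sample_id=10: turbidity >= 3 OR depth_m > 11 → cold
sample_id=11: turbidity >= 72 OR site <> 'river' → gold
sample_id=12: turbidity >= 72 OR site <> 'river' → gold
sample_id=13: turbidity >= 72 OR site <> 'river' → gold
sample_id=14: turbidity >= 3 OR depth_m > 11 → cold

gold, gold, gold, cold, gold, gold, cold, gold, gold, gold, cold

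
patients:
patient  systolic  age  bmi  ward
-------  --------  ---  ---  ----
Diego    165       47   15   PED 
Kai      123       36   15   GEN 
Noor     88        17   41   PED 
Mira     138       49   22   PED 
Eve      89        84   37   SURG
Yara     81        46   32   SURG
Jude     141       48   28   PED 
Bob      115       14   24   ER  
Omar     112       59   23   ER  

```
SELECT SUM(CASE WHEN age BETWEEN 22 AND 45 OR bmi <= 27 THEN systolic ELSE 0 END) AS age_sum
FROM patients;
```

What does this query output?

patient=Diego: ✓ → 165
patient=Kai: ✓ → 123
patient=Noor: ✗
patient=Mira: ✓ → 138
patient=Eve: ✗
patient=Yara: ✗
patient=Jude: ✗
patient=Bob: ✓ → 115
patient=Omar: ✓ → 112
age_sum = 165 + 123 + 138 + 115 + 112 = 653

653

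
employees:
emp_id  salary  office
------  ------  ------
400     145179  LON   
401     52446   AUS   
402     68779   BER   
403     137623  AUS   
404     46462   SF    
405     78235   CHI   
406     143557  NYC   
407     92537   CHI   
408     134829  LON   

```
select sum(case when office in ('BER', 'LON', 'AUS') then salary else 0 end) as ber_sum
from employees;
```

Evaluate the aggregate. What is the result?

emp_id=400: ✓ → 145179
emp_id=401: ✓ → 52446
emp_id=402: ✓ → 68779
emp_id=403: ✓ → 137623
emp_id=404: ✗
emp_id=405: ✗
emp_id=406: ✗
emp_id=407: ✗
emp_id=408: ✓ → 134829
ber_sum = 145179 + 52446 + 68779 + 137623 + 134829 = 538856

538856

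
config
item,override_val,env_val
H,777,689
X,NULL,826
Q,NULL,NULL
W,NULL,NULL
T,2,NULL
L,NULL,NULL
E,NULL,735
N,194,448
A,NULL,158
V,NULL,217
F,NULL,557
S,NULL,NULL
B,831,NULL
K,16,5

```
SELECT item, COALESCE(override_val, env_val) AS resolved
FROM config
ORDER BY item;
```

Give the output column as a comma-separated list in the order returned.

158, 831, 735, 557, 777, 16, NULL, 194, NULL, NULL, 2, 217, NULL, 826

item=A: override_val=NULL, env_val=158 → 158
item=B: override_val=831 → 831
item=E: override_val=NULL, env_val=735 → 735
item=F: override_val=NULL, env_val=557 → 557
item=H: override_val=777 → 777
item=K: override_val=16 → 16
item=L: override_val=NULL, env_val=NULL (all NULL) → NULL
item=N: override_val=194 → 194
item=Q: override_val=NULL, env_val=NULL (all NULL) → NULL
item=S: override_val=NULL, env_val=NULL (all NULL) → NULL
item=T: override_val=2 → 2
item=V: override_val=NULL, env_val=217 → 217
item=W: override_val=NULL, env_val=NULL (all NULL) → NULL
item=X: override_val=NULL, env_val=826 → 826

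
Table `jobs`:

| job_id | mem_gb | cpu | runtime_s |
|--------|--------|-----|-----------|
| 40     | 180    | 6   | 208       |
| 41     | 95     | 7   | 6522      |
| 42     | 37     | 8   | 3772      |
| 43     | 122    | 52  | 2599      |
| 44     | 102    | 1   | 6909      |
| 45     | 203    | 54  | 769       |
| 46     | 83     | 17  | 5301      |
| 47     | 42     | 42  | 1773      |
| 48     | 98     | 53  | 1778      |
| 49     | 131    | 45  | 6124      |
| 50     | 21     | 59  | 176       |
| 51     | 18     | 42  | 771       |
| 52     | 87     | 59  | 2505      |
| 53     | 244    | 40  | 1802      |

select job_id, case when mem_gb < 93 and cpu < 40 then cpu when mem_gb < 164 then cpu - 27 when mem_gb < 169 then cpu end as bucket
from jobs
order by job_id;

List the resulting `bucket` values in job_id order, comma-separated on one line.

job_id=40: (no match → NULL) → NULL
job_id=41: mem_gb < 164 → -20
job_id=42: mem_gb < 93 and cpu < 40 → 8
job_id=43: mem_gb < 164 → 25
job_id=44: mem_gb < 164 → -26
job_id=45: (no match → NULL) → NULL
job_id=46: mem_gb < 93 and cpu < 40 → 17
job_id=47: mem_gb < 164 → 15
job_id=48: mem_gb < 164 → 26
job_id=49: mem_gb < 164 → 18
job_id=50: mem_gb < 164 → 32
job_id=51: mem_gb < 164 → 15
job_id=52: mem_gb < 164 → 32
job_id=53: (no match → NULL) → NULL

NULL, -20, 8, 25, -26, NULL, 17, 15, 26, 18, 32, 15, 32, NULL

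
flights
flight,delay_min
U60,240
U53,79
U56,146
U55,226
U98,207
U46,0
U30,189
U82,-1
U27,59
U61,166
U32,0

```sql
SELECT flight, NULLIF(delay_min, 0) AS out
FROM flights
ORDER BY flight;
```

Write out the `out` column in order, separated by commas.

flight=U27: delay_min=59 vs 0: differ → 59
flight=U30: delay_min=189 vs 0: differ → 189
flight=U32: delay_min=0 vs 0: equal → NULL
flight=U46: delay_min=0 vs 0: equal → NULL
flight=U53: delay_min=79 vs 0: differ → 79
flight=U55: delay_min=226 vs 0: differ → 226
flight=U56: delay_min=146 vs 0: differ → 146
flight=U60: delay_min=240 vs 0: differ → 240
flight=U61: delay_min=166 vs 0: differ → 166
flight=U82: delay_min=-1 vs 0: differ → -1
flight=U98: delay_min=207 vs 0: differ → 207

59, 189, NULL, NULL, 79, 226, 146, 240, 166, -1, 207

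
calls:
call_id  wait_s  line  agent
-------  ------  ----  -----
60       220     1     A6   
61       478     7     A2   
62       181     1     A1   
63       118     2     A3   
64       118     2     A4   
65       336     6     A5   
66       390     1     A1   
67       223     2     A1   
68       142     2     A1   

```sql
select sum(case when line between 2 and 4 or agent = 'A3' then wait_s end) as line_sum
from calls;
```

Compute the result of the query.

601

call_id=60: ✗
call_id=61: ✗
call_id=62: ✗
call_id=63: ✓ → 118
call_id=64: ✓ → 118
call_id=65: ✗
call_id=66: ✗
call_id=67: ✓ → 223
call_id=68: ✓ → 142
line_sum = 118 + 118 + 223 + 142 = 601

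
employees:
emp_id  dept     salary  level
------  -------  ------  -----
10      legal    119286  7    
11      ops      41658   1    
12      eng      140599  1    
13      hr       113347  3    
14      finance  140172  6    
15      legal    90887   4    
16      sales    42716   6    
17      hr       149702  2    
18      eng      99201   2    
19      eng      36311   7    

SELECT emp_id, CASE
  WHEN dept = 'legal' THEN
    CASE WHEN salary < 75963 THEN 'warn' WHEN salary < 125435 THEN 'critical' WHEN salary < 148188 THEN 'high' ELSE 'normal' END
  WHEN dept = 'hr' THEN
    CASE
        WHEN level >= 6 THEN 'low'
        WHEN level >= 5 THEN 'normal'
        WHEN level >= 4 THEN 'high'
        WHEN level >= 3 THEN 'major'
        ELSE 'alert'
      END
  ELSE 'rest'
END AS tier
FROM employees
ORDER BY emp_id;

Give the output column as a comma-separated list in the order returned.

critical, rest, rest, major, rest, critical, rest, alert, rest, rest

emp_id=10: dept='legal' → inner[salary < 125435] → critical
emp_id=11: dept='ops' → outer ELSE → rest
emp_id=12: dept='eng' → outer ELSE → rest
emp_id=13: dept='hr' → inner[level >= 3] → major
emp_id=14: dept='finance' → outer ELSE → rest
emp_id=15: dept='legal' → inner[salary < 125435] → critical
emp_id=16: dept='sales' → outer ELSE → rest
emp_id=17: dept='hr' → inner[ELSE] → alert
emp_id=18: dept='eng' → outer ELSE → rest
emp_id=19: dept='eng' → outer ELSE → rest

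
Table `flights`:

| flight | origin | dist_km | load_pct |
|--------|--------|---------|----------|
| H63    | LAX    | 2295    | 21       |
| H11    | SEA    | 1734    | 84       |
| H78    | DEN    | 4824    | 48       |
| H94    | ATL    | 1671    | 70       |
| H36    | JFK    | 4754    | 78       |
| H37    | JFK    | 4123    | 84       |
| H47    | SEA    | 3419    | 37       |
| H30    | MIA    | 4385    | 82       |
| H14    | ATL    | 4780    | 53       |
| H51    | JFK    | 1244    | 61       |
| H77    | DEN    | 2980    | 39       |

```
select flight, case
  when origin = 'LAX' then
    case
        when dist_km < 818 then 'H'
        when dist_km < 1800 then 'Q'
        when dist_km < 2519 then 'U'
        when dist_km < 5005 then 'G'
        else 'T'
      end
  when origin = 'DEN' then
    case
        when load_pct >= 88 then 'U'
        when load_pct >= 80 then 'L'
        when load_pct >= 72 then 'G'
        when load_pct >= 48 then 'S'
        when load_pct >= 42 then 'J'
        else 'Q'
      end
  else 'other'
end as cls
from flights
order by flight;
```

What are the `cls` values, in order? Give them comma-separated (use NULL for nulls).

flight=H11: origin='SEA' → outer ELSE → other
flight=H14: origin='ATL' → outer ELSE → other
flight=H30: origin='MIA' → outer ELSE → other
flight=H36: origin='JFK' → outer ELSE → other
flight=H37: origin='JFK' → outer ELSE → other
flight=H47: origin='SEA' → outer ELSE → other
flight=H51: origin='JFK' → outer ELSE → other
flight=H63: origin='LAX' → inner[dist_km < 2519] → U
flight=H77: origin='DEN' → inner[ELSE] → Q
flight=H78: origin='DEN' → inner[load_pct >= 48] → S
flight=H94: origin='ATL' → outer ELSE → other

other, other, other, other, other, other, other, U, Q, S, other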